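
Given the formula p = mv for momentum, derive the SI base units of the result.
Units of each symbol in p = mv:
  m (mass): kg
  v (velocity): m/s

Multiplying the contributions: [kg] · [m/s]
Adding exponents of each base unit: kg: 1, m: 1, s: -1
SI base units of momentum: kg·m/s

Answer: kg·m/s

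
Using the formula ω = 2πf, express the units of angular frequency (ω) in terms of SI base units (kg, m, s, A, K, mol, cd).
Units of each symbol in ω = 2πf:
  f (frequency): 1/s
  The factor 2π is dimensionless.

Multiplying the contributions: [1/s]
Adding exponents of each base unit: s: -1
SI base units of angular frequency: 1/s

Answer: 1/s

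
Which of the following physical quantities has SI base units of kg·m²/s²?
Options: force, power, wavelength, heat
Checking the SI base units of each option:
  force (F = ma): kg·m/s²  ✗
  power (P = W/t): kg·m²/s³  ✗
  wavelength (λ = v/f): m  ✗
  heat (Q = mcΔT): kg·m²/s²  ✓ matches

Only heat has units kg·m²/s².

Answer: heat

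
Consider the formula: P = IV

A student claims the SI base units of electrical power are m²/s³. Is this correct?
Units of each symbol in P = IV:
  I (current): A
  V (voltage, in volts): kg·m²/(s³·A)

Multiplying the contributions: [A] · [kg·m²/(s³·A)]
Adding exponents of each base unit: kg: 1, m: 2, s: -3
SI base units of electrical power: kg·m²/s³

The claimed units m²/s³ (exponents m: 2, s: -3) do not match the derived units kg·m²/s³ (exponents kg: 1, m: 2, s: -3), so the claim is incorrect.

Answer: No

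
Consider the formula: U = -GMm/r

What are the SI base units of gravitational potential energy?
Units of each symbol in U = -GMm/r:
  G (gravitational constant): m³/(kg·s²)
  M (mass): kg
  m (mass): kg
  r (distance): m  → in the denominator, contributes 1/m
  The minus sign does not affect the units.

Multiplying the contributions: [m³/(kg·s²)] · [kg] · [kg] · [1/m]
Adding exponents of each base unit: kg: 1, m: 2, s: -2
SI base units of gravitational potential energy: kg·m²/s²

Answer: kg·m²/s²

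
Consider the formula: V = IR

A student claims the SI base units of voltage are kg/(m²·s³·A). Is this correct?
Units of each symbol in V = IR:
  I (current): A
  R (resistance, in ohms): kg·m²/(s³·A²)

Multiplying the contributions: [A] · [kg·m²/(s³·A²)]
Adding exponents of each base unit: kg: 1, m: 2, s: -3, A: -1
SI base units of voltage: kg·m²/(s³·A)

The claimed units kg/(m²·s³·A) (exponents kg: 1, m: -2, s: -3, A: -1) do not match the derived units kg·m²/(s³·A) (exponents kg: 1, m: 2, s: -3, A: -1), so the claim is incorrect.

Answer: No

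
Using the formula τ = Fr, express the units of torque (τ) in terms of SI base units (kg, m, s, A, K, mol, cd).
Units of each symbol in τ = Fr:
  F (force): kg·m/s²
  r (lever arm): m

Multiplying the contributions: [kg·m/s²] · [m]
Adding exponents of each base unit: kg: 1, m: 2, s: -2
SI base units of torque: kg·m²/s²

Answer: kg·m²/s²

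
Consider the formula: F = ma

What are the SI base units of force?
Units of each symbol in F = ma:
  m (mass): kg
  a (acceleration): m/s²

Multiplying the contributions: [kg] · [m/s²]
Adding exponents of each base unit: kg: 1, m: 1, s: -2
SI base units of force: kg·m/s²

Answer: kg·m/s²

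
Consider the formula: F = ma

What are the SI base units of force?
Units of each symbol in F = ma:
  m (mass): kg
  a (acceleration): m/s²

Multiplying the contributions: [kg] · [m/s²]
Adding exponents of each base unit: kg: 1, m: 1, s: -2
SI base units of force: kg·m/s²

Answer: kg·m/s²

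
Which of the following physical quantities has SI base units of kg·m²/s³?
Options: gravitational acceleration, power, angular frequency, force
Checking the SI base units of each option:
  gravitational acceleration (g = GM/r²): m/s²  ✗
  power (P = W/t): kg·m²/s³  ✓ matches
  angular frequency (ω = 2πf): 1/s  ✗
  force (F = ma): kg·m/s²  ✗

Only power has units kg·m²/s³.

Answer: power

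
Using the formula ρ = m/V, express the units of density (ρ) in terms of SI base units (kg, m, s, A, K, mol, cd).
Units of each symbol in ρ = m/V:
  m (mass): kg
  V (volume): m³  → in the denominator, contributes 1/m³

Multiplying the contributions: [kg] · [1/m³]
Adding exponents of each base unit: kg: 1, m: -3
SI base units of density: kg/m³

Answer: kg/m³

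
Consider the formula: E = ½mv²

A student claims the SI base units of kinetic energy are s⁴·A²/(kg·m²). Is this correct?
Units of each symbol in E = ½mv²:
  m (mass): kg
  v (speed): m/s  → to the power 2, contributes m²/s²
  The factor ½ is dimensionless.

Multiplying the contributions: [kg] · [m²/s²]
Adding exponents of each base unit: kg: 1, m: 2, s: -2
SI base units of kinetic energy: kg·m²/s²

The claimed units s⁴·A²/(kg·m²) (exponents kg: -1, m: -2, s: 4, A: 2) do not match the derived units kg·m²/s² (exponents kg: 1, m: 2, s: -2), so the claim is incorrect.

Answer: No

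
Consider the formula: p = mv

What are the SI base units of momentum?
Units of each symbol in p = mv:
  m (mass): kg
  v (velocity): m/s

Multiplying the contributions: [kg] · [m/s]
Adding exponents of each base unit: kg: 1, m: 1, s: -1
SI base units of momentum: kg·m/s

Answer: kg·m/s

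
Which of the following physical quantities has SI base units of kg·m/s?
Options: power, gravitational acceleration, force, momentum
Checking the SI base units of each option:
  power (P = W/t): kg·m²/s³  ✗
  gravitational acceleration (g = GM/r²): m/s²  ✗
  force (F = ma): kg·m/s²  ✗
  momentum (p = mv): kg·m/s  ✓ matches

Only momentum has units kg·m/s.

Answer: momentum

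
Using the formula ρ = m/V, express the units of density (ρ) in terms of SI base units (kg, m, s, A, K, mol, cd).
Units of each symbol in ρ = m/V:
  m (mass): kg
  V (volume): m³  → in the denominator, contributes 1/m³

Multiplying the contributions: [kg] · [1/m³]
Adding exponents of each base unit: kg: 1, m: -3
SI base units of density: kg/m³

Answer: kg/m³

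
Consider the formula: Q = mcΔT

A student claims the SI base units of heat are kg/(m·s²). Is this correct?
Units of each symbol in Q = mcΔT:
  m (mass): kg
  c (specific heat capacity, in J/(kg·K)): m²/(s²·K)
  ΔT (temperature change): K

Multiplying the contributions: [kg] · [m²/(s²·K)] · [K]
Adding exponents of each base unit: kg: 1, m: 2, s: -2
SI base units of heat: kg·m²/s²

The claimed units kg/(m·s²) (exponents kg: 1, m: -1, s: -2) do not match the derived units kg·m²/s² (exponents kg: 1, m: 2, s: -2), so the claim is incorrect.

Answer: No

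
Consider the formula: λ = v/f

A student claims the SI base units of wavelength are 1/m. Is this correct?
Units of each symbol in λ = v/f:
  v (wave speed): m/s
  f (frequency): 1/s  → in the denominator, contributes s

Multiplying the contributions: [m/s] · [s]
Adding exponents of each base unit: m: 1
SI base units of wavelength: m

The claimed units 1/m (exponents m: -1) do not match the derived units m (exponents m: 1), so the claim is incorrect.

Answer: No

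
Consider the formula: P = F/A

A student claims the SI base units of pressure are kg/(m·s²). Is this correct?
Units of each symbol in P = F/A:
  F (force): kg·m/s²
  A (area): m²  → in the denominator, contributes 1/m²

Multiplying the contributions: [kg·m/s²] · [1/m²]
Adding exponents of each base unit: kg: 1, m: -1, s: -2
SI base units of pressure: kg/(m·s²)

The claimed units kg/(m·s²) match the derived units, so the claim is correct.

Answer: Yes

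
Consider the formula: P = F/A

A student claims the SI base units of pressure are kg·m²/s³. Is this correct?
Units of each symbol in P = F/A:
  F (force): kg·m/s²
  A (area): m²  → in the denominator, contributes 1/m²

Multiplying the contributions: [kg·m/s²] · [1/m²]
Adding exponents of each base unit: kg: 1, m: -1, s: -2
SI base units of pressure: kg/(m·s²)

The claimed units kg·m²/s³ (exponents kg: 1, m: 2, s: -3) do not match the derived units kg/(m·s²) (exponents kg: 1, m: -1, s: -2), so the claim is incorrect.

Answer: No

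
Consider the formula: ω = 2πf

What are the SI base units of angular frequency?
Units of each symbol in ω = 2πf:
  f (frequency): 1/s
  The factor 2π is dimensionless.

Multiplying the contributions: [1/s]
Adding exponents of each base unit: s: -1
SI base units of angular frequency: 1/s

Answer: 1/s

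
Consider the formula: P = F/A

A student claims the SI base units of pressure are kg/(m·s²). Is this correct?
Units of each symbol in P = F/A:
  F (force): kg·m/s²
  A (area): m²  → in the denominator, contributes 1/m²

Multiplying the contributions: [kg·m/s²] · [1/m²]
Adding exponents of each base unit: kg: 1, m: -1, s: -2
SI base units of pressure: kg/(m·s²)

The claimed units kg/(m·s²) match the derived units, so the claim is correct.

Answer: Yes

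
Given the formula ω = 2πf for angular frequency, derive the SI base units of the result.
Units of each symbol in ω = 2πf:
  f (frequency): 1/s
  The factor 2π is dimensionless.

Multiplying the contributions: [1/s]
Adding exponents of each base unit: s: -1
SI base units of angular frequency: 1/s

Answer: 1/s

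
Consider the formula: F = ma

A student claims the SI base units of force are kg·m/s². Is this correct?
Units of each symbol in F = ma:
  m (mass): kg
  a (acceleration): m/s²

Multiplying the contributions: [kg] · [m/s²]
Adding exponents of each base unit: kg: 1, m: 1, s: -2
SI base units of force: kg·m/s²

The claimed units kg·m/s² match the derived units, so the claim is correct.

Answer: Yes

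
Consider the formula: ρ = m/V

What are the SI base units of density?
Units of each symbol in ρ = m/V:
  m (mass): kg
  V (volume): m³  → in the denominator, contributes 1/m³

Multiplying the contributions: [kg] · [1/m³]
Adding exponents of each base unit: kg: 1, m: -3
SI base units of density: kg/m³

Answer: kg/m³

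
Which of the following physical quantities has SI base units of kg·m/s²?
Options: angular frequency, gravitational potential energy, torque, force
Checking the SI base units of each option:
  angular frequency (ω = 2πf): 1/s  ✗
  gravitational potential energy (U = -GMm/r): kg·m²/s²  ✗
  torque (τ = Fr): kg·m²/s²  ✗
  force (F = ma): kg·m/s²  ✓ matches

Only force has units kg·m/s².

Answer: force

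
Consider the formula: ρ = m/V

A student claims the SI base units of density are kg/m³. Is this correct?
Units of each symbol in ρ = m/V:
  m (mass): kg
  V (volume): m³  → in the denominator, contributes 1/m³

Multiplying the contributions: [kg] · [1/m³]
Adding exponents of each base unit: kg: 1, m: -3
SI base units of density: kg/m³

The claimed units kg/m³ match the derived units, so the claim is correct.

Answer: Yes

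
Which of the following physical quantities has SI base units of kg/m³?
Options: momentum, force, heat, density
Checking the SI base units of each option:
  momentum (p = mv): kg·m/s  ✗
  force (F = ma): kg·m/s²  ✗
  heat (Q = mcΔT): kg·m²/s²  ✗
  density (ρ = m/V): kg/m³  ✓ matches

Only density has units kg/m³.

Answer: density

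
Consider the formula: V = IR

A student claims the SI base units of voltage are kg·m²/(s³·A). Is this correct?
Units of each symbol in V = IR:
  I (current): A
  R (resistance, in ohms): kg·m²/(s³·A²)

Multiplying the contributions: [A] · [kg·m²/(s³·A²)]
Adding exponents of each base unit: kg: 1, m: 2, s: -3, A: -1
SI base units of voltage: kg·m²/(s³·A)

The claimed units kg·m²/(s³·A) match the derived units, so the claim is correct.

Answer: Yes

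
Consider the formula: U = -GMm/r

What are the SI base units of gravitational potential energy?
Units of each symbol in U = -GMm/r:
  G (gravitational constant): m³/(kg·s²)
  M (mass): kg
  m (mass): kg
  r (distance): m  → in the denominator, contributes 1/m
  The minus sign does not affect the units.

Multiplying the contributions: [m³/(kg·s²)] · [kg] · [kg] · [1/m]
Adding exponents of each base unit: kg: 1, m: 2, s: -2
SI base units of gravitational potential energy: kg·m²/s²

Answer: kg·m²/s²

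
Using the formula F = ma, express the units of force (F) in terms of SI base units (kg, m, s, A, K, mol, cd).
Units of each symbol in F = ma:
  m (mass): kg
  a (acceleration): m/s²

Multiplying the contributions: [kg] · [m/s²]
Adding exponents of each base unit: kg: 1, m: 1, s: -2
SI base units of force: kg·m/s²

Answer: kg·m/s²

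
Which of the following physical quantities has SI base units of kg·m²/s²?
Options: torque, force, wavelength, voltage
Checking the SI base units of each option:
  torque (τ = Fr): kg·m²/s²  ✓ matches
  force (F = ma): kg·m/s²  ✗
  wavelength (λ = v/f): m  ✗
  voltage (V = IR): kg·m²/(s³·A)  ✗

Only torque has units kg·m²/s².

Answer: torque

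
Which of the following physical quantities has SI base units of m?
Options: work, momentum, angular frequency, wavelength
Checking the SI base units of each option:
  work (W = Fd): kg·m²/s²  ✗
  momentum (p = mv): kg·m/s  ✗
  angular frequency (ω = 2πf): 1/s  ✗
  wavelength (λ = v/f): m  ✓ matches

Only wavelength has units m.

Answer: wavelength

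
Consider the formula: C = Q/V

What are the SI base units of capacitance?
Units of each symbol in C = Q/V:
  Q (charge, in coulombs): s·A
  V (voltage, in volts): kg·m²/(s³·A)  → in the denominator, contributes s³·A/(kg·m²)

Multiplying the contributions: [s·A] · [s³·A/(kg·m²)]
Adding exponents of each base unit: kg: -1, m: -2, s: 4, A: 2
SI base units of capacitance: s⁴·A²/(kg·m²)

Answer: s⁴·A²/(kg·m²)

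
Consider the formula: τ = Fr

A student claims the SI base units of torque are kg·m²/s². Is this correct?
Units of each symbol in τ = Fr:
  F (force): kg·m/s²
  r (lever arm): m

Multiplying the contributions: [kg·m/s²] · [m]
Adding exponents of each base unit: kg: 1, m: 2, s: -2
SI base units of torque: kg·m²/s²

The claimed units kg·m²/s² match the derived units, so the claim is correct.

Answer: Yes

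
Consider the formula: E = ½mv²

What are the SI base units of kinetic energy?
Units of each symbol in E = ½mv²:
  m (mass): kg
  v (speed): m/s  → to the power 2, contributes m²/s²
  The factor ½ is dimensionless.

Multiplying the contributions: [kg] · [m²/s²]
Adding exponents of each base unit: kg: 1, m: 2, s: -2
SI base units of kinetic energy: kg·m²/s²

Answer: kg·m²/s²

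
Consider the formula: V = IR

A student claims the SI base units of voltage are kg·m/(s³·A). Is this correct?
Units of each symbol in V = IR:
  I (current): A
  R (resistance, in ohms): kg·m²/(s³·A²)

Multiplying the contributions: [A] · [kg·m²/(s³·A²)]
Adding exponents of each base unit: kg: 1, m: 2, s: -3, A: -1
SI base units of voltage: kg·m²/(s³·A)

The claimed units kg·m/(s³·A) (exponents kg: 1, m: 1, s: -3, A: -1) do not match the derived units kg·m²/(s³·A) (exponents kg: 1, m: 2, s: -3, A: -1), so the claim is incorrect.

Answer: No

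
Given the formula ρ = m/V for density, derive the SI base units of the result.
Units of each symbol in ρ = m/V:
  m (mass): kg
  V (volume): m³  → in the denominator, contributes 1/m³

Multiplying the contributions: [kg] · [1/m³]
Adding exponents of each base unit: kg: 1, m: -3
SI base units of density: kg/m³

Answer: kg/m³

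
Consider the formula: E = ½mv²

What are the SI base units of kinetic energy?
Units of each symbol in E = ½mv²:
  m (mass): kg
  v (speed): m/s  → to the power 2, contributes m²/s²
  The factor ½ is dimensionless.

Multiplying the contributions: [kg] · [m²/s²]
Adding exponents of each base unit: kg: 1, m: 2, s: -2
SI base units of kinetic energy: kg·m²/s²

Answer: kg·m²/s²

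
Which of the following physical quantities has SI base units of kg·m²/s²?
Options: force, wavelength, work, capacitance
Checking the SI base units of each option:
  force (F = ma): kg·m/s²  ✗
  wavelength (λ = v/f): m  ✗
  work (W = Fd): kg·m²/s²  ✓ matches
  capacitance (C = Q/V): s⁴·A²/(kg·m²)  ✗

Only work has units kg·m²/s².

Answer: work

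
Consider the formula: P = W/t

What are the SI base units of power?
Units of each symbol in P = W/t:
  W (work): kg·m²/s²
  t (time): s  → in the denominator, contributes 1/s

Multiplying the contributions: [kg·m²/s²] · [1/s]
Adding exponents of each base unit: kg: 1, m: 2, s: -3
SI base units of power: kg·m²/s³

Answer: kg·m²/s³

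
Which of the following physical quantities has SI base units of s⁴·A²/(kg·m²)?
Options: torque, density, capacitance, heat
Checking the SI base units of each option:
  torque (τ = Fr): kg·m²/s²  ✗
  density (ρ = m/V): kg/m³  ✗
  capacitance (C = Q/V): s⁴·A²/(kg·m²)  ✓ matches
  heat (Q = mcΔT): kg·m²/s²  ✗

Only capacitance has units s⁴·A²/(kg·m²).

Answer: capacitance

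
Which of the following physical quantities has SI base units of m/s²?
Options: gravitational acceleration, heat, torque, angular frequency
Checking the SI base units of each option:
  gravitational acceleration (g = GM/r²): m/s²  ✓ matches
  heat (Q = mcΔT): kg·m²/s²  ✗
  torque (τ = Fr): kg·m²/s²  ✗
  angular frequency (ω = 2πf): 1/s  ✗

Only gravitational acceleration has units m/s².

Answer: gravitational acceleration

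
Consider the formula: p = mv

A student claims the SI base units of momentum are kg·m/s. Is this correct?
Units of each symbol in p = mv:
  m (mass): kg
  v (velocity): m/s

Multiplying the contributions: [kg] · [m/s]
Adding exponents of each base unit: kg: 1, m: 1, s: -1
SI base units of momentum: kg·m/s

The claimed units kg·m/s match the derived units, so the claim is correct.

Answer: Yes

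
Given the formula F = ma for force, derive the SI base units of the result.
Units of each symbol in F = ma:
  m (mass): kg
  a (acceleration): m/s²

Multiplying the contributions: [kg] · [m/s²]
Adding exponents of each base unit: kg: 1, m: 1, s: -2
SI base units of force: kg·m/s²

Answer: kg·m/s²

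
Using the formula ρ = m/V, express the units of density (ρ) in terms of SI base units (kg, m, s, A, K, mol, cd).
Units of each symbol in ρ = m/V:
  m (mass): kg
  V (volume): m³  → in the denominator, contributes 1/m³

Multiplying the contributions: [kg] · [1/m³]
Adding exponents of each base unit: kg: 1, m: -3
SI base units of density: kg/m³

Answer: kg/m³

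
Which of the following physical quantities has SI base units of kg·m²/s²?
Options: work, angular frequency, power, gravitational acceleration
Checking the SI base units of each option:
  work (W = Fd): kg·m²/s²  ✓ matches
  angular frequency (ω = 2πf): 1/s  ✗
  power (P = W/t): kg·m²/s³  ✗
  gravitational acceleration (g = GM/r²): m/s²  ✗

Only work has units kg·m²/s².

Answer: work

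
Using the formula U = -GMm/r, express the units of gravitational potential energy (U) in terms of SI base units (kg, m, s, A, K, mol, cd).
Units of each symbol in U = -GMm/r:
  G (gravitational constant): m³/(kg·s²)
  M (mass): kg
  m (mass): kg
  r (distance): m  → in the denominator, contributes 1/m
  The minus sign does not affect the units.

Multiplying the contributions: [m³/(kg·s²)] · [kg] · [kg] · [1/m]
Adding exponents of each base unit: kg: 1, m: 2, s: -2
SI base units of gravitational potential energy: kg·m²/s²

Answer: kg·m²/s²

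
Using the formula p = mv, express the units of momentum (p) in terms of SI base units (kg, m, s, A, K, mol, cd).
Units of each symbol in p = mv:
  m (mass): kg
  v (velocity): m/s

Multiplying the contributions: [kg] · [m/s]
Adding exponents of each base unit: kg: 1, m: 1, s: -1
SI base units of momentum: kg·m/s

Answer: kg·m/s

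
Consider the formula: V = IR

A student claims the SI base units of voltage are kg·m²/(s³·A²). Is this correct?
Units of each symbol in V = IR:
  I (current): A
  R (resistance, in ohms): kg·m²/(s³·A²)

Multiplying the contributions: [A] · [kg·m²/(s³·A²)]
Adding exponents of each base unit: kg: 1, m: 2, s: -3, A: -1
SI base units of voltage: kg·m²/(s³·A)

The claimed units kg·m²/(s³·A²) (exponents kg: 1, m: 2, s: -3, A: -2) do not match the derived units kg·m²/(s³·A) (exponents kg: 1, m: 2, s: -3, A: -1), so the claim is incorrect.

Answer: No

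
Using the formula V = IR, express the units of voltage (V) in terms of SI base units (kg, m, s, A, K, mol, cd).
Units of each symbol in V = IR:
  I (current): A
  R (resistance, in ohms): kg·m²/(s³·A²)

Multiplying the contributions: [A] · [kg·m²/(s³·A²)]
Adding exponents of each base unit: kg: 1, m: 2, s: -3, A: -1
SI base units of voltage: kg·m²/(s³·A)

Answer: kg·m²/(s³·A)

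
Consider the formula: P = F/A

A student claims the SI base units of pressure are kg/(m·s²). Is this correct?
Units of each symbol in P = F/A:
  F (force): kg·m/s²
  A (area): m²  → in the denominator, contributes 1/m²

Multiplying the contributions: [kg·m/s²] · [1/m²]
Adding exponents of each base unit: kg: 1, m: -1, s: -2
SI base units of pressure: kg/(m·s²)

The claimed units kg/(m·s²) match the derived units, so the claim is correct.

Answer: Yes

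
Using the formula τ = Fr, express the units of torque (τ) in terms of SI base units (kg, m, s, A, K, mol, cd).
Units of each symbol in τ = Fr:
  F (force): kg·m/s²
  r (lever arm): m

Multiplying the contributions: [kg·m/s²] · [m]
Adding exponents of each base unit: kg: 1, m: 2, s: -2
SI base units of torque: kg·m²/s²

Answer: kg·m²/s²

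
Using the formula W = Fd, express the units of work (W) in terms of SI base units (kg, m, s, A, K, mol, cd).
Units of each symbol in W = Fd:
  F (force): kg·m/s²
  d (displacement): m

Multiplying the contributions: [kg·m/s²] · [m]
Adding exponents of each base unit: kg: 1, m: 2, s: -2
SI base units of work: kg·m²/s²

Answer: kg·m²/s²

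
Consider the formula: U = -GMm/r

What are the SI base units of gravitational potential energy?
Units of each symbol in U = -GMm/r:
  G (gravitational constant): m³/(kg·s²)
  M (mass): kg
  m (mass): kg
  r (distance): m  → in the denominator, contributes 1/m
  The minus sign does not affect the units.

Multiplying the contributions: [m³/(kg·s²)] · [kg] · [kg] · [1/m]
Adding exponents of each base unit: kg: 1, m: 2, s: -2
SI base units of gravitational potential energy: kg·m²/s²

Answer: kg·m²/s²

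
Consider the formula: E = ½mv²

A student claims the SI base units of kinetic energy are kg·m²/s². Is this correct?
Units of each symbol in E = ½mv²:
  m (mass): kg
  v (speed): m/s  → to the power 2, contributes m²/s²
  The factor ½ is dimensionless.

Multiplying the contributions: [kg] · [m²/s²]
Adding exponents of each base unit: kg: 1, m: 2, s: -2
SI base units of kinetic energy: kg·m²/s²

The claimed units kg·m²/s² match the derived units, so the claim is correct.

Answer: Yes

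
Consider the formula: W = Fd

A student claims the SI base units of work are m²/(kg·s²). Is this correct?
Units of each symbol in W = Fd:
  F (force): kg·m/s²
  d (displacement): m

Multiplying the contributions: [kg·m/s²] · [m]
Adding exponents of each base unit: kg: 1, m: 2, s: -2
SI base units of work: kg·m²/s²

The claimed units m²/(kg·s²) (exponents kg: -1, m: 2, s: -2) do not match the derived units kg·m²/s² (exponents kg: 1, m: 2, s: -2), so the claim is incorrect.

Answer: No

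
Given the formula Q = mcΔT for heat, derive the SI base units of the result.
Units of each symbol in Q = mcΔT:
  m (mass): kg
  c (specific heat capacity, in J/(kg·K)): m²/(s²·K)
  ΔT (temperature change): K

Multiplying the contributions: [kg] · [m²/(s²·K)] · [K]
Adding exponents of each base unit: kg: 1, m: 2, s: -2
SI base units of heat: kg·m²/s²

Answer: kg·m²/s²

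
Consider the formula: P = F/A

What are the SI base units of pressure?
Units of each symbol in P = F/A:
  F (force): kg·m/s²
  A (area): m²  → in the denominator, contributes 1/m²

Multiplying the contributions: [kg·m/s²] · [1/m²]
Adding exponents of each base unit: kg: 1, m: -1, s: -2
SI base units of pressure: kg/(m·s²)

Answer: kg/(m·s²)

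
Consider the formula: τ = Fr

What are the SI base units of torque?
Units of each symbol in τ = Fr:
  F (force): kg·m/s²
  r (lever arm): m

Multiplying the contributions: [kg·m/s²] · [m]
Adding exponents of each base unit: kg: 1, m: 2, s: -2
SI base units of torque: kg·m²/s²

Answer: kg·m²/s²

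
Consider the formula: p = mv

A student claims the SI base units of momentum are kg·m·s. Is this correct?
Units of each symbol in p = mv:
  m (mass): kg
  v (velocity): m/s

Multiplying the contributions: [kg] · [m/s]
Adding exponents of each base unit: kg: 1, m: 1, s: -1
SI base units of momentum: kg·m/s

The claimed units kg·m·s (exponents kg: 1, m: 1, s: 1) do not match the derived units kg·m/s (exponents kg: 1, m: 1, s: -1), so the claim is incorrect.

Answer: No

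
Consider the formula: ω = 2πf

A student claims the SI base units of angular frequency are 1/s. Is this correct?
Units of each symbol in ω = 2πf:
  f (frequency): 1/s
  The factor 2π is dimensionless.

Multiplying the contributions: [1/s]
Adding exponents of each base unit: s: -1
SI base units of angular frequency: 1/s

The claimed units 1/s match the derived units, so the claim is correct.

Answer: Yes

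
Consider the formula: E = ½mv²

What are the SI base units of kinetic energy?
Units of each symbol in E = ½mv²:
  m (mass): kg
  v (speed): m/s  → to the power 2, contributes m²/s²
  The factor ½ is dimensionless.

Multiplying the contributions: [kg] · [m²/s²]
Adding exponents of each base unit: kg: 1, m: 2, s: -2
SI base units of kinetic energy: kg·m²/s²

Answer: kg·m²/s²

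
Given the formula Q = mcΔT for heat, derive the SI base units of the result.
Units of each symbol in Q = mcΔT:
  m (mass): kg
  c (specific heat capacity, in J/(kg·K)): m²/(s²·K)
  ΔT (temperature change): K

Multiplying the contributions: [kg] · [m²/(s²·K)] · [K]
Adding exponents of each base unit: kg: 1, m: 2, s: -2
SI base units of heat: kg·m²/s²

Answer: kg·m²/s²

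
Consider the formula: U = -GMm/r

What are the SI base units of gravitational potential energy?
Units of each symbol in U = -GMm/r:
  G (gravitational constant): m³/(kg·s²)
  M (mass): kg
  m (mass): kg
  r (distance): m  → in the denominator, contributes 1/m
  The minus sign does not affect the units.

Multiplying the contributions: [m³/(kg·s²)] · [kg] · [kg] · [1/m]
Adding exponents of each base unit: kg: 1, m: 2, s: -2
SI base units of gravitational potential energy: kg·m²/s²

Answer: kg·m²/s²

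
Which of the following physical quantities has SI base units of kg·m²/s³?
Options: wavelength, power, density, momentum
Checking the SI base units of each option:
  wavelength (λ = v/f): m  ✗
  power (P = W/t): kg·m²/s³  ✓ matches
  density (ρ = m/V): kg/m³  ✗
  momentum (p = mv): kg·m/s  ✗

Only power has units kg·m²/s³.

Answer: power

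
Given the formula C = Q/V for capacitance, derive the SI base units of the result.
Units of each symbol in C = Q/V:
  Q (charge, in coulombs): s·A
  V (voltage, in volts): kg·m²/(s³·A)  → in the denominator, contributes s³·A/(kg·m²)

Multiplying the contributions: [s·A] · [s³·A/(kg·m²)]
Adding exponents of each base unit: kg: -1, m: -2, s: 4, A: 2
SI base units of capacitance: s⁴·A²/(kg·m²)

Answer: s⁴·A²/(kg·m²)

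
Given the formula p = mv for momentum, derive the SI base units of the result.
Units of each symbol in p = mv:
  m (mass): kg
  v (velocity): m/s

Multiplying the contributions: [kg] · [m/s]
Adding exponents of each base unit: kg: 1, m: 1, s: -1
SI base units of momentum: kg·m/s

Answer: kg·m/s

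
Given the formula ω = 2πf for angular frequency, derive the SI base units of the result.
Units of each symbol in ω = 2πf:
  f (frequency): 1/s
  The factor 2π is dimensionless.

Multiplying the contributions: [1/s]
Adding exponents of each base unit: s: -1
SI base units of angular frequency: 1/s

Answer: 1/s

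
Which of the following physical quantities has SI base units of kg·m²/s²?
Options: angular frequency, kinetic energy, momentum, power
Checking the SI base units of each option:
  angular frequency (ω = 2πf): 1/s  ✗
  kinetic energy (E = ½mv²): kg·m²/s²  ✓ matches
  momentum (p = mv): kg·m/s  ✗
  power (P = W/t): kg·m²/s³  ✗

Only kinetic energy has units kg·m²/s².

Answer: kinetic energy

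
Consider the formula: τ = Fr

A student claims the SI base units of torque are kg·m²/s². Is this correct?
Units of each symbol in τ = Fr:
  F (force): kg·m/s²
  r (lever arm): m

Multiplying the contributions: [kg·m/s²] · [m]
Adding exponents of each base unit: kg: 1, m: 2, s: -2
SI base units of torque: kg·m²/s²

The claimed units kg·m²/s² match the derived units, so the claim is correct.

Answer: Yes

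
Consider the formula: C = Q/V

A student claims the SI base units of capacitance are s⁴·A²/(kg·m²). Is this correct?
Units of each symbol in C = Q/V:
  Q (charge, in coulombs): s·A
  V (voltage, in volts): kg·m²/(s³·A)  → in the denominator, contributes s³·A/(kg·m²)

Multiplying the contributions: [s·A] · [s³·A/(kg·m²)]
Adding exponents of each base unit: kg: -1, m: -2, s: 4, A: 2
SI base units of capacitance: s⁴·A²/(kg·m²)

The claimed units s⁴·A²/(kg·m²) match the derived units, so the claim is correct.

Answer: Yes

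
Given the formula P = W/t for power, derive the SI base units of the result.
Units of each symbol in P = W/t:
  W (work): kg·m²/s²
  t (time): s  → in the denominator, contributes 1/s

Multiplying the contributions: [kg·m²/s²] · [1/s]
Adding exponents of each base unit: kg: 1, m: 2, s: -3
SI base units of power: kg·m²/s³

Answer: kg·m²/s³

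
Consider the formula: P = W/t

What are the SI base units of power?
Units of each symbol in P = W/t:
  W (work): kg·m²/s²
  t (time): s  → in the denominator, contributes 1/s

Multiplying the contributions: [kg·m²/s²] · [1/s]
Adding exponents of each base unit: kg: 1, m: 2, s: -3
SI base units of power: kg·m²/s³

Answer: kg·m²/s³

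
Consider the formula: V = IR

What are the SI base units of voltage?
Units of each symbol in V = IR:
  I (current): A
  R (resistance, in ohms): kg·m²/(s³·A²)

Multiplying the contributions: [A] · [kg·m²/(s³·A²)]
Adding exponents of each base unit: kg: 1, m: 2, s: -3, A: -1
SI base units of voltage: kg·m²/(s³·A)

Answer: kg·m²/(s³·A)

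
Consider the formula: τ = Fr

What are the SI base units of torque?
Units of each symbol in τ = Fr:
  F (force): kg·m/s²
  r (lever arm): m

Multiplying the contributions: [kg·m/s²] · [m]
Adding exponents of each base unit: kg: 1, m: 2, s: -2
SI base units of torque: kg·m²/s²

Answer: kg·m²/s²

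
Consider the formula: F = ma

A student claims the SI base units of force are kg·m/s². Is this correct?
Units of each symbol in F = ma:
  m (mass): kg
  a (acceleration): m/s²

Multiplying the contributions: [kg] · [m/s²]
Adding exponents of each base unit: kg: 1, m: 1, s: -2
SI base units of force: kg·m/s²

The claimed units kg·m/s² match the derived units, so the claim is correct.

Answer: Yes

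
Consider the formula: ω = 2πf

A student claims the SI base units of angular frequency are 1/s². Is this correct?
Units of each symbol in ω = 2πf:
  f (frequency): 1/s
  The factor 2π is dimensionless.

Multiplying the contributions: [1/s]
Adding exponents of each base unit: s: -1
SI base units of angular frequency: 1/s

The claimed units 1/s² (exponents s: -2) do not match the derived units 1/s (exponents s: -1), so the claim is incorrect.

Answer: No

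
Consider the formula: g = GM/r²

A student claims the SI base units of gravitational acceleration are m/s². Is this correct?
Units of each symbol in g = GM/r²:
  G (gravitational constant): m³/(kg·s²)
  M (mass): kg
  r (distance): m  → to the power 2 in the denominator, contributes 1/m²

Multiplying the contributions: [m³/(kg·s²)] · [kg] · [1/m²]
Adding exponents of each base unit: m: 1, s: -2
SI base units of gravitational acceleration: m/s²

The claimed units m/s² match the derived units, so the claim is correct.

Answer: Yes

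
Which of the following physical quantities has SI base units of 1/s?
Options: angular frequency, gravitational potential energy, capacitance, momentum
Checking the SI base units of each option:
  angular frequency (ω = 2πf): 1/s  ✓ matches
  gravitational potential energy (U = -GMm/r): kg·m²/s²  ✗
  capacitance (C = Q/V): s⁴·A²/(kg·m²)  ✗
  momentum (p = mv): kg·m/s  ✗

Only angular frequency has units 1/s.

Answer: angular frequency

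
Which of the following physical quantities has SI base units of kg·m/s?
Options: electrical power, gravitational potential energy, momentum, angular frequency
Checking the SI base units of each option:
  electrical power (P = IV): kg·m²/s³  ✗
  gravitational potential energy (U = -GMm/r): kg·m²/s²  ✗
  momentum (p = mv): kg·m/s  ✓ matches
  angular frequency (ω = 2πf): 1/s  ✗

Only momentum has units kg·m/s.

Answer: momentum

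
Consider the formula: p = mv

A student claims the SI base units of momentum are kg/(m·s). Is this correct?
Units of each symbol in p = mv:
  m (mass): kg
  v (velocity): m/s

Multiplying the contributions: [kg] · [m/s]
Adding exponents of each base unit: kg: 1, m: 1, s: -1
SI base units of momentum: kg·m/s

The claimed units kg/(m·s) (exponents kg: 1, m: -1, s: -1) do not match the derived units kg·m/s (exponents kg: 1, m: 1, s: -1), so the claim is incorrect.

Answer: No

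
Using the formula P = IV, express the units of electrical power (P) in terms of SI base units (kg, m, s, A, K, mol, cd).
Units of each symbol in P = IV:
  I (current): A
  V (voltage, in volts): kg·m²/(s³·A)

Multiplying the contributions: [A] · [kg·m²/(s³·A)]
Adding exponents of each base unit: kg: 1, m: 2, s: -3
SI base units of electrical power: kg·m²/s³

Answer: kg·m²/s³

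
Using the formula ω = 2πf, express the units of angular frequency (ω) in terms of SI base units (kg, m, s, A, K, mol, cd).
Units of each symbol in ω = 2πf:
  f (frequency): 1/s
  The factor 2π is dimensionless.

Multiplying the contributions: [1/s]
Adding exponents of each base unit: s: -1
SI base units of angular frequency: 1/s

Answer: 1/s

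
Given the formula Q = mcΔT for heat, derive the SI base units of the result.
Units of each symbol in Q = mcΔT:
  m (mass): kg
  c (specific heat capacity, in J/(kg·K)): m²/(s²·K)
  ΔT (temperature change): K

Multiplying the contributions: [kg] · [m²/(s²·K)] · [K]
Adding exponents of each base unit: kg: 1, m: 2, s: -2
SI base units of heat: kg·m²/s²

Answer: kg·m²/s²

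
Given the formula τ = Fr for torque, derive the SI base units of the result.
Units of each symbol in τ = Fr:
  F (force): kg·m/s²
  r (lever arm): m

Multiplying the contributions: [kg·m/s²] · [m]
Adding exponents of each base unit: kg: 1, m: 2, s: -2
SI base units of torque: kg·m²/s²

Answer: kg·m²/s²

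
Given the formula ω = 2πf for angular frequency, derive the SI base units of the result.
Units of each symbol in ω = 2πf:
  f (frequency): 1/s
  The factor 2π is dimensionless.

Multiplying the contributions: [1/s]
Adding exponents of each base unit: s: -1
SI base units of angular frequency: 1/s

Answer: 1/s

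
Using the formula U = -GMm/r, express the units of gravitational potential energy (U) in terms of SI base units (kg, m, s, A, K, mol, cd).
Units of each symbol in U = -GMm/r:
  G (gravitational constant): m³/(kg·s²)
  M (mass): kg
  m (mass): kg
  r (distance): m  → in the denominator, contributes 1/m
  The minus sign does not affect the units.

Multiplying the contributions: [m³/(kg·s²)] · [kg] · [kg] · [1/m]
Adding exponents of each base unit: kg: 1, m: 2, s: -2
SI base units of gravitational potential energy: kg·m²/s²

Answer: kg·m²/s²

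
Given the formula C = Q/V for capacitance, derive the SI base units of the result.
Units of each symbol in C = Q/V:
  Q (charge, in coulombs): s·A
  V (voltage, in volts): kg·m²/(s³·A)  → in the denominator, contributes s³·A/(kg·m²)

Multiplying the contributions: [s·A] · [s³·A/(kg·m²)]
Adding exponents of each base unit: kg: -1, m: -2, s: 4, A: 2
SI base units of capacitance: s⁴·A²/(kg·m²)

Answer: s⁴·A²/(kg·m²)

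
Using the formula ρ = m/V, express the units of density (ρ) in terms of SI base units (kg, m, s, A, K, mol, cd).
Units of each symbol in ρ = m/V:
  m (mass): kg
  V (volume): m³  → in the denominator, contributes 1/m³

Multiplying the contributions: [kg] · [1/m³]
Adding exponents of each base unit: kg: 1, m: -3
SI base units of density: kg/m³

Answer: kg/m³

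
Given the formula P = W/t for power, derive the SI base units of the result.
Units of each symbol in P = W/t:
  W (work): kg·m²/s²
  t (time): s  → in the denominator, contributes 1/s

Multiplying the contributions: [kg·m²/s²] · [1/s]
Adding exponents of each base unit: kg: 1, m: 2, s: -3
SI base units of power: kg·m²/s³

Answer: kg·m²/s³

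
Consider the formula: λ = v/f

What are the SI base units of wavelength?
Units of each symbol in λ = v/f:
  v (wave speed): m/s
  f (frequency): 1/s  → in the denominator, contributes s

Multiplying the contributions: [m/s] · [s]
Adding exponents of each base unit: m: 1
SI base units of wavelength: m

Answer: m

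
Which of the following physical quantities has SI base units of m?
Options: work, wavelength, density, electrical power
Checking the SI base units of each option:
  work (W = Fd): kg·m²/s²  ✗
  wavelength (λ = v/f): m  ✓ matches
  density (ρ = m/V): kg/m³  ✗
  electrical power (P = IV): kg·m²/s³  ✗

Only wavelength has units m.

Answer: wavelength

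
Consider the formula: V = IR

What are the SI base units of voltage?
Units of each symbol in V = IR:
  I (current): A
  R (resistance, in ohms): kg·m²/(s³·A²)

Multiplying the contributions: [A] · [kg·m²/(s³·A²)]
Adding exponents of each base unit: kg: 1, m: 2, s: -3, A: -1
SI base units of voltage: kg·m²/(s³·A)

Answer: kg·m²/(s³·A)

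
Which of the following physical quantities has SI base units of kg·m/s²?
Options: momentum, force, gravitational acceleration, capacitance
Checking the SI base units of each option:
  momentum (p = mv): kg·m/s  ✗
  force (F = ma): kg·m/s²  ✓ matches
  gravitational acceleration (g = GM/r²): m/s²  ✗
  capacitance (C = Q/V): s⁴·A²/(kg·m²)  ✗

Only force has units kg·m/s².

Answer: force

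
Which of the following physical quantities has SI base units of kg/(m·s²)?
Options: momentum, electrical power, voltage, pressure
Checking the SI base units of each option:
  momentum (p = mv): kg·m/s  ✗
  electrical power (P = IV): kg·m²/s³  ✗
  voltage (V = IR): kg·m²/(s³·A)  ✗
  pressure (P = F/A): kg/(m·s²)  ✓ matches

Only pressure has units kg/(m·s²).

Answer: pressure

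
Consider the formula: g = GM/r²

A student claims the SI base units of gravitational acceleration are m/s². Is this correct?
Units of each symbol in g = GM/r²:
  G (gravitational constant): m³/(kg·s²)
  M (mass): kg
  r (distance): m  → to the power 2 in the denominator, contributes 1/m²

Multiplying the contributions: [m³/(kg·s²)] · [kg] · [1/m²]
Adding exponents of each base unit: m: 1, s: -2
SI base units of gravitational acceleration: m/s²

The claimed units m/s² match the derived units, so the claim is correct.

Answer: Yes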